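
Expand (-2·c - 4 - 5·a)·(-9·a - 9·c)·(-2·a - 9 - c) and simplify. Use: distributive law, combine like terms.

-171·a^2·c - 675·a·c - 99·a·c^2 - 198·c^2 - 18·c^3 - 477·a^2 - 324·a - 324·c - 90·a^3

(-2·c - 4 - 5·a)·(-9·a - 9·c)·(-2·a - 9 - c)
= (18·a·c + 18·c^2 + 36·a + 36·c + 45·a^2 + 45·a·c)·(-2·a - 9 - c)    [distributive law]
= (63·a·c + 18·c^2 + 36·a + 36·c + 45·a^2)·(-2·a - 9 - c)    [combine like terms]
= -126·a^2·c - 567·a·c - 63·a·c^2 - 36·a·c^2 - 162·c^2 - 18·c^3 - 72·a^2 - 324·a - 36·a·c - 72·a·c - 324·c - 36·c^2 - 90·a^3 - 405·a^2 - 45·a^2·c    [distributive law]
= -171·a^2·c - 675·a·c - 99·a·c^2 - 198·c^2 - 18·c^3 - 477·a^2 - 324·a - 324·c - 90·a^3    [combine like terms]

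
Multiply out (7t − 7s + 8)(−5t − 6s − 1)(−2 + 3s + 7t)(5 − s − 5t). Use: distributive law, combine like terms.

(7t − 7s + 8)(−5t − 6s − 1)(−2 + 3s + 7t)(5 − s − 5t)
= (−35t^2 − 42st − 7t + 35st + 42s^2 + 7s − 40t − 48s − 8)(−2 + 3s + 7t)(5 − s − 5t)    [distributive law]
= (−35t^2 − 7st − 47t + 42s^2 − 41s − 8)(−2 + 3s + 7t)(5 − s − 5t)    [combine like terms]
= (70t^2 − 105st^2 − 245t^3 + 14st − 21s^2t − 49st^2 + 94t − 141st − 329t^2 − 84s^2 + 126s^3 + 294s^2t + 82s − 123s^2 − 287st + 16 − 24s − 56t)(5 − s − 5t)    [distributive law]
= (−259t^2 − 154st^2 − 245t^3 − 414st + 273s^2t + 38t − 207s^2 + 126s^3 + 58s + 16)(5 − s − 5t)    [combine like terms]
= −1295t^2 + 259st^2 + 1295t^3 − 770st^2 + 154s^2t^2 + 770st^3 − 1225t^3 + 245st^3 + 1225t^4 − 2070st + 414s^2t + 2070st^2 + 1365s^2t − 273s^3t − 1365s^2t^2 + 190t − 38st − 190t^2 − 1035s^2 + 207s^3 + 1035s^2t + 630s^3 − 126s^4 − 630s^3t + 290s − 58s^2 − 290st + 80 − 16s − 80t    [distributive law]
= −1485t^2 + 1559st^2 + 70t^3 − 1211s^2t^2 + 1015st^3 + 1225t^4 − 2398st + 2814s^2t − 903s^3t + 110t − 1093s^2 + 837s^3 − 126s^4 + 274s + 80    [combine like terms]

−1485t^2 + 1559st^2 + 70t^3 − 1211s^2t^2 + 1015st^3 + 1225t^4 − 2398st + 2814s^2t − 903s^3t + 110t − 1093s^2 + 837s^3 − 126s^4 + 274s + 80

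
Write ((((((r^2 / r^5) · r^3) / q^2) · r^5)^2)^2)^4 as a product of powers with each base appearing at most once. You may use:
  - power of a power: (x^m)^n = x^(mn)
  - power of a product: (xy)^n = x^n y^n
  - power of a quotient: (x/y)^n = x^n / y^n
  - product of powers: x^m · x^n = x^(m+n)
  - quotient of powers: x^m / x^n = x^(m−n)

((((((r^2 / r^5) · r^3) / q^2) · r^5)^2)^2)^4
= (((((r^2 / r^5) · r^3) / q^2) · r^5)^2)^8    [power of a power]
= ((((r^2 / r^5) · r^3) / q^2) · r^5)^16    [power of a power]
= ((((r^2 / r^5) · r^3) / q^2)^16) · ((r^5)^16)    [power of a product]
= ((((r^2 / r^5) · r^3)^16) / ((q^2)^16)) · ((r^5)^16)    [power of a quotient]
= ((((r^2 / r^5)^16) · ((r^3)^16)) / ((q^2)^16)) · ((r^5)^16)    [power of a product]
= (((((r^2)^16) / ((r^5)^16)) · ((r^3)^16)) / ((q^2)^16)) · ((r^5)^16)    [power of a quotient]
= (((r^32 / ((r^5)^16)) · ((r^3)^16)) / ((q^2)^16)) · ((r^5)^16)    [power of a power]
= (((r^32 / r^80) · ((r^3)^16)) / ((q^2)^16)) · ((r^5)^16)    [power of a power]
= ((r^(-48) · ((r^3)^16)) / ((q^2)^16)) · ((r^5)^16)    [quotient of powers]
= ((r^(-48) · r^48) / ((q^2)^16)) · ((r^5)^16)    [power of a power]
= (r^0 / ((q^2)^16)) · ((r^5)^16)    [product of powers]
= (r^0 / q^32) · ((r^5)^16)    [power of a power]
= (r^0 / q^32) · r^80    [power of a power]
= q^(-32)r^80    [quotient of powers; product of powers]

q^(-32)r^80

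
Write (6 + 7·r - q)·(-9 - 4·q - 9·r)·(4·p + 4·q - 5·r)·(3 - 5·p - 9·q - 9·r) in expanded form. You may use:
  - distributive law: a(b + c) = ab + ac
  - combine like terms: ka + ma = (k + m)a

-648·p + 1080·p^2 + 2844·p·q - 810·p·r - 648·q + 1764·q^2 - 1665·q·r + 810·r - 675·r^2 + 300·p^2·q + 888·p·q^2 + 6489·p·q·r + 588·q^3 + 3789·q^2·r - 2199·q·r^2 + 2340·p^2·r + 531·p·r^2 - 4320·r^3 + 380·p^2·q·r + 1020·p·q^2·r + 3737·p·q·r^2 + 720·q^3·r + 2277·q^2·r^2 - 1422·q·r^3 + 1260·p^2·r^2 + 693·p·r^3 - 2835·r^4 - 80·p^2·q^2 - 224·p·q^3 - 144·q^4

(6 + 7·r - q)·(-9 - 4·q - 9·r)·(4·p + 4·q - 5·r)·(3 - 5·p - 9·q - 9·r)
= (-54 - 24·q - 54·r - 63·r - 28·q·r - 63·r^2 + 9·q + 4·q^2 + 9·q·r)·(4·p + 4·q - 5·r)·(3 - 5·p - 9·q - 9·r)    [distributive law]
= (-54 - 15·q - 117·r - 19·q·r - 63·r^2 + 4·q^2)·(4·p + 4·q - 5·r)·(3 - 5·p - 9·q - 9·r)    [combine like terms]
= (-216·p - 216·q + 270·r - 60·p·q - 60·q^2 + 75·q·r - 468·p·r - 468·q·r + 585·r^2 - 76·p·q·r - 76·q^2·r + 95·q·r^2 - 252·p·r^2 - 252·q·r^2 + 315·r^3 + 16·p·q^2 + 16·q^3 - 20·q^2·r)·(3 - 5·p - 9·q - 9·r)    [distributive law]
= (-216·p - 216·q + 270·r - 60·p·q - 60·q^2 - 393·q·r - 468·p·r + 585·r^2 - 76·p·q·r - 96·q^2·r - 157·q·r^2 - 252·p·r^2 + 315·r^3 + 16·p·q^2 + 16·q^3)·(3 - 5·p - 9·q - 9·r)    [combine like terms]
= -648·p + 1080·p^2 + 1944·p·q + 1944·p·r - 648·q + 1080·p·q + 1944·q^2 + 1944·q·r + 810·r - 1350·p·r - 2430·q·r - 2430·r^2 - 180·p·q + 300·p^2·q + 540·p·q^2 + 540·p·q·r - 180·q^2 + 300·p·q^2 + 540·q^3 + 540·q^2·r - 1179·q·r + 1965·p·q·r + 3537·q^2·r + 3537·q·r^2 - 1404·p·r + 2340·p^2·r + 4212·p·q·r + 4212·p·r^2 + 1755·r^2 - 2925·p·r^2 - 5265·q·r^2 - 5265·r^3 - 228·p·q·r + 380·p^2·q·r + 684·p·q^2·r + 684·p·q·r^2 - 288·q^2·r + 480·p·q^2·r + 864·q^3·r + 864·q^2·r^2 - 471·q·r^2 + 785·p·q·r^2 + 1413·q^2·r^2 + 1413·q·r^3 - 756·p·r^2 + 1260·p^2·r^2 + 2268·p·q·r^2 + 2268·p·r^3 + 945·r^3 - 1575·p·r^3 - 2835·q·r^3 - 2835·r^4 + 48·p·q^2 - 80·p^2·q^2 - 144·p·q^3 - 144·p·q^2·r + 48·q^3 - 80·p·q^3 - 144·q^4 - 144·q^3·r    [distributive law]
= -648·p + 1080·p^2 + 2844·p·q - 810·p·r - 648·q + 1764·q^2 - 1665·q·r + 810·r - 675·r^2 + 300·p^2·q + 888·p·q^2 + 6489·p·q·r + 588·q^3 + 3789·q^2·r - 2199·q·r^2 + 2340·p^2·r + 531·p·r^2 - 4320·r^3 + 380·p^2·q·r + 1020·p·q^2·r + 3737·p·q·r^2 + 720·q^3·r + 2277·q^2·r^2 - 1422·q·r^3 + 1260·p^2·r^2 + 693·p·r^3 - 2835·r^4 - 80·p^2·q^2 - 224·p·q^3 - 144·q^4    [combine like terms]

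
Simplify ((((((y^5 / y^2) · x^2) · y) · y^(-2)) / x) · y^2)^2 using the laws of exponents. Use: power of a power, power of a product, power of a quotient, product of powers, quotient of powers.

x^2y^8

((((((y^5 / y^2) · x^2) · y) · y^(-2)) / x) · y^2)^2
= ((((((y^5 / y^2) · x^2) · y) · y^(-2)) / x)^2) · ((y^2)^2)    [power of a product]
= ((((((y^5 / y^2) · x^2) · y) · y^(-2))^2) / (x^2)) · ((y^2)^2)    [power of a quotient]
= ((((((y^5 / y^2) · x^2) · y)^2) · ((y^(-2))^2)) / (x^2)) · ((y^2)^2)    [power of a product]
= ((((((y^5 / y^2) · x^2)^2) · (y^2)) · ((y^(-2))^2)) / (x^2)) · ((y^2)^2)    [power of a product]
= ((((((y^5 / y^2)^2) · ((x^2)^2)) · (y^2)) · ((y^(-2))^2)) / (x^2)) · ((y^2)^2)    [power of a product]
= (((((((y^5)^2) / ((y^2)^2)) · ((x^2)^2)) · (y^2)) · ((y^(-2))^2)) / (x^2)) · ((y^2)^2)    [power of a quotient]
= (((((y^10 / ((y^2)^2)) · ((x^2)^2)) · (y^2)) · ((y^(-2))^2)) / (x^2)) · ((y^2)^2)    [power of a power]
= (((((y^10 / y^4) · ((x^2)^2)) · (y^2)) · ((y^(-2))^2)) / (x^2)) · ((y^2)^2)    [power of a power]
= ((((y^6 · ((x^2)^2)) · (y^2)) · ((y^(-2))^2)) / (x^2)) · ((y^2)^2)    [quotient of powers]
= ((((y^6 · x^4) · (y^2)) · ((y^(-2))^2)) / (x^2)) · ((y^2)^2)    [power of a power]
= ((((y^6 · x^4) · y^2) · y^(-4)) / (x^2)) · ((y^2)^2)    [power of a power]
= ((((y^6 · x^4) · y^2) · y^(-4)) / x^2) · y^4    [power of a power]
= x^2y^8    [quotient of powers; product of powers]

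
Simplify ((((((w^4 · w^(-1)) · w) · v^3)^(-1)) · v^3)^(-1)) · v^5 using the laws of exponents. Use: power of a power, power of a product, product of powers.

v^5·w^4

((((((w^4 · w^(-1)) · w) · v^3)^(-1)) · v^3)^(-1)) · v^5
= ((((((w^4 · w^(-1)) · w) · v^3)^(-1))^(-1)) · ((v^3)^(-1))) · v^5    [power of a product]
= (((((w^4 · w^(-1)) · w) · v^3)^1) · ((v^3)^(-1))) · v^5    [power of a power]
= (((((w^4 · w^(-1)) · w)^1) · ((v^3)^1)) · ((v^3)^(-1))) · v^5    [power of a product]
= (((((w^4 · w^(-1))^1) · (w^1)) · ((v^3)^1)) · ((v^3)^(-1))) · v^5    [power of a product]
= ((((((w^4)^1) · ((w^(-1))^1)) · (w^1)) · ((v^3)^1)) · ((v^3)^(-1))) · v^5    [power of a product]
= ((((w^4 · ((w^(-1))^1)) · (w^1)) · ((v^3)^1)) · ((v^3)^(-1))) · v^5    [power of a power]
= ((((w^4 · w^(-1)) · (w^1)) · ((v^3)^1)) · ((v^3)^(-1))) · v^5    [power of a power]
= (((w^3 · (w^1)) · ((v^3)^1)) · ((v^3)^(-1))) · v^5    [product of powers]
= (((w^3 · w) · ((v^3)^1)) · ((v^3)^(-1))) · v^5    [power of a power]
= ((w^4 · ((v^3)^1)) · ((v^3)^(-1))) · v^5    [product of powers]
= ((w^4 · v^3) · ((v^3)^(-1))) · v^5    [power of a power]
= ((w^4 · v^3) · v^(-3)) · v^5    [power of a power]
= v^5·w^4    [product of powers]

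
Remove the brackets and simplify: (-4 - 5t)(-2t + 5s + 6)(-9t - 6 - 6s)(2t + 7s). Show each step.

276t^3 + 1890st^2 + 696t^2 + 2964st + 3474s^2t + 1848s^2 + 840s^3 + 288t + 1008s - 180t^4 - 300st^3 + 1455s^2t^2 + 1050s^3t

(-4 - 5t)(-2t + 5s + 6)(-9t - 6 - 6s)(2t + 7s)
= (8t - 20s - 24 + 10t^2 - 25st - 30t)(-9t - 6 - 6s)(2t + 7s)    [distributive law]
= (-22t - 20s - 24 + 10t^2 - 25st)(-9t - 6 - 6s)(2t + 7s)    [combine like terms]
= (198t^2 + 132t + 132st + 180st + 120s + 120s^2 + 216t + 144 + 144s - 90t^3 - 60t^2 - 60st^2 + 225st^2 + 150st + 150s^2t)(2t + 7s)    [distributive law]
= (138t^2 + 348t + 462st + 264s + 120s^2 + 144 - 90t^3 + 165st^2 + 150s^2t)(2t + 7s)    [combine like terms]
= 276t^3 + 966st^2 + 696t^2 + 2436st + 924st^2 + 3234s^2t + 528st + 1848s^2 + 240s^2t + 840s^3 + 288t + 1008s - 180t^4 - 630st^3 + 330st^3 + 1155s^2t^2 + 300s^2t^2 + 1050s^3t    [distributive law]
= 276t^3 + 1890st^2 + 696t^2 + 2964st + 3474s^2t + 1848s^2 + 840s^3 + 288t + 1008s - 180t^4 - 300st^3 + 1455s^2t^2 + 1050s^3t    [combine like terms]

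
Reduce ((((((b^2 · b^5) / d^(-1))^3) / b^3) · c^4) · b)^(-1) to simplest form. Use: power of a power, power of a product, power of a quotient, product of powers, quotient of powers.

((((((b^2 · b^5) / d^(-1))^3) / b^3) · c^4) · b)^(-1)
= ((((((b^2 · b^5) / d^(-1))^3) / b^3) · c^4)^(-1)) · (b^(-1))    [power of a product]
= ((((((b^2 · b^5) / d^(-1))^3) / b^3)^(-1)) · ((c^4)^(-1))) · (b^(-1))    [power of a product]
= ((((((b^2 · b^5) / d^(-1))^3)^(-1)) / ((b^3)^(-1))) · ((c^4)^(-1))) · (b^(-1))    [power of a quotient]
= (((((b^2 · b^5) / d^(-1))^(-3)) / ((b^3)^(-1))) · ((c^4)^(-1))) · (b^(-1))    [power of a power]
= (((((b^2 · b^5)^(-3)) / ((d^(-1))^(-3))) / ((b^3)^(-1))) · ((c^4)^(-1))) · (b^(-1))    [power of a quotient]
= ((((((b^2)^(-3)) · ((b^5)^(-3))) / ((d^(-1))^(-3))) / ((b^3)^(-1))) · ((c^4)^(-1))) · (b^(-1))    [power of a product]
= ((((b^(-6) · ((b^5)^(-3))) / ((d^(-1))^(-3))) / ((b^3)^(-1))) · ((c^4)^(-1))) · (b^(-1))    [power of a power]
= ((((b^(-6) · b^(-15)) / ((d^(-1))^(-3))) / ((b^3)^(-1))) · ((c^4)^(-1))) · (b^(-1))    [power of a power]
= (((b^(-21) / ((d^(-1))^(-3))) / ((b^3)^(-1))) · ((c^4)^(-1))) · (b^(-1))    [product of powers]
= (((b^(-21) / d^3) / ((b^3)^(-1))) · ((c^4)^(-1))) · (b^(-1))    [power of a power]
= (((b^(-21) / d^3) / b^(-3)) · ((c^4)^(-1))) · (b^(-1))    [power of a power]
= (((b^(-21) / d^3) / b^(-3)) · c^(-4)) · (b^(-1))    [power of a power]
= b^(-19)·c^(-4)·d^(-3)    [quotient of powers; product of powers]

b^(-19)·c^(-4)·d^(-3)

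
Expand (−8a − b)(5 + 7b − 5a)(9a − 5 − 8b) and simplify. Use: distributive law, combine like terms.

(−8a − b)(5 + 7b − 5a)(9a − 5 − 8b)
= (−40a − 56ab + 40a^2 − 5b − 7b^2 + 5ab)(9a − 5 − 8b)    [distributive law]
= (−40a − 51ab + 40a^2 − 5b − 7b^2)(9a − 5 − 8b)    [combine like terms]
= −360a^2 + 200a + 320ab − 459a^2b + 255ab + 408ab^2 + 360a^3 − 200a^2 − 320a^2b − 45ab + 25b + 40b^2 − 63ab^2 + 35b^2 + 56b^3    [distributive law]
= −560a^2 + 200a + 530ab − 779a^2b + 345ab^2 + 360a^3 + 25b + 75b^2 + 56b^3    [combine like terms]

−560a^2 + 200a + 530ab − 779a^2b + 345ab^2 + 360a^3 + 25b + 75b^2 + 56b^3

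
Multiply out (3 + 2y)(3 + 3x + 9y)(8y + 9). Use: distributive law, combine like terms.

369y + 81 + 126xy + 81x + 426y² + 48xy² + 144y³

(3 + 2y)(3 + 3x + 9y)(8y + 9)
= (9 + 9x + 27y + 6y + 6xy + 18y²)(8y + 9)    [distributive law]
= (9 + 9x + 33y + 6xy + 18y²)(8y + 9)    [combine like terms]
= 72y + 81 + 72xy + 81x + 264y² + 297y + 48xy² + 54xy + 144y³ + 162y²    [distributive law]
= 369y + 81 + 126xy + 81x + 426y² + 48xy² + 144y³    [combine like terms]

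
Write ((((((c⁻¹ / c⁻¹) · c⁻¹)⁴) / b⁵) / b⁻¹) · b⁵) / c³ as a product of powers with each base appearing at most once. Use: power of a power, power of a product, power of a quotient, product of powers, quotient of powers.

((((((c⁻¹ / c⁻¹) · c⁻¹)⁴) / b⁵) / b⁻¹) · b⁵) / c³
= ((((((c⁻¹ / c⁻¹)⁴) · ((c⁻¹)⁴)) / b⁵) / b⁻¹) · b⁵) / c³    [power of a product]
= (((((((c⁻¹)⁴) / ((c⁻¹)⁴)) · ((c⁻¹)⁴)) / b⁵) / b⁻¹) · b⁵) / c³    [power of a quotient]
= (((((c⁻⁴ / ((c⁻¹)⁴)) · ((c⁻¹)⁴)) / b⁵) / b⁻¹) · b⁵) / c³    [power of a power]
= (((((c⁻⁴ / c⁻⁴) · ((c⁻¹)⁴)) / b⁵) / b⁻¹) · b⁵) / c³    [power of a power]
= ((((c⁰ · ((c⁻¹)⁴)) / b⁵) / b⁻¹) · b⁵) / c³    [quotient of powers]
= ((((c⁰ · c⁻⁴) / b⁵) / b⁻¹) · b⁵) / c³    [power of a power]
= (((c⁻⁴ / b⁵) / b⁻¹) · b⁵) / c³    [product of powers]
= bc⁻⁷    [quotient of powers; product of powers]

bc⁻⁷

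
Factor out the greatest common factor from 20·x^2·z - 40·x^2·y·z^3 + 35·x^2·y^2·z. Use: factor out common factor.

5·x^2·z(4 - 8·y·z^2 + 7·y^2)

20·x^2·z - 40·x^2·y·z^3 + 35·x^2·y^2·z
= 5(4·x^2·z - 8·x^2·y·z^3 + 7·x^2·y^2·z)    [factor out 5]
= 5·x^2·z(4 - 8·y·z^2 + 7·y^2)    [factor out x^2·z]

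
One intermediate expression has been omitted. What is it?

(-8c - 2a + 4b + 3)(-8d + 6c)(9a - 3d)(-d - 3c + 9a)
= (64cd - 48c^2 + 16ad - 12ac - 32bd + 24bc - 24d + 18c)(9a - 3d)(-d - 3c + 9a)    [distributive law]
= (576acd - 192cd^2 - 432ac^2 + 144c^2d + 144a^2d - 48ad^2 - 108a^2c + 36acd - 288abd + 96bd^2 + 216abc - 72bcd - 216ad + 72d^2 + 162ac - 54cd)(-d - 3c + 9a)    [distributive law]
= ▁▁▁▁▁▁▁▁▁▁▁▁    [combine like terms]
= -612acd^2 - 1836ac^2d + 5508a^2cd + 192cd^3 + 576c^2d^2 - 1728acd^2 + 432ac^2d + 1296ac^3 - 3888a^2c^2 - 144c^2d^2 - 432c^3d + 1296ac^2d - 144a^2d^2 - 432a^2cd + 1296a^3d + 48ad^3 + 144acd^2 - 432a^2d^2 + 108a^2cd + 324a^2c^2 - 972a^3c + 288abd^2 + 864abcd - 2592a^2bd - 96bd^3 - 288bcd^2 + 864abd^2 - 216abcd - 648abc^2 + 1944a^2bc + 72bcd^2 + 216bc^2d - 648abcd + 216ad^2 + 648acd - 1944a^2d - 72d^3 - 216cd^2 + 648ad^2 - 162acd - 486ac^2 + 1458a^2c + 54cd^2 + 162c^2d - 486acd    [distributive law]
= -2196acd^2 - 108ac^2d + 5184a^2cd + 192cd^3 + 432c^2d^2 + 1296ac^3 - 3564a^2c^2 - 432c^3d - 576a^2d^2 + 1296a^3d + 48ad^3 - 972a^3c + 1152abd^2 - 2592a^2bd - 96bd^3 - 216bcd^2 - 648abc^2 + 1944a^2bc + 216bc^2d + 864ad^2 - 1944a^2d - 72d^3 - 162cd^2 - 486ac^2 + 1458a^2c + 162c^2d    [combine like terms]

After combine like terms, the bracketed line is:

(612acd - 192cd^2 - 432ac^2 + 144c^2d + 144a^2d - 48ad^2 - 108a^2c - 288abd + 96bd^2 + 216abc - 72bcd - 216ad + 72d^2 + 162ac - 54cd)(-d - 3c + 9a)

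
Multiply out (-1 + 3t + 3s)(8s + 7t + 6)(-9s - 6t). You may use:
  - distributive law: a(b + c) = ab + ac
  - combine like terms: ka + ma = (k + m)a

-90s² - 159st - 66t² + 54s + 36t - 549s²t - 459st² - 126t³ - 216s³

(-1 + 3t + 3s)(8s + 7t + 6)(-9s - 6t)
= (-8s - 7t - 6 + 24st + 21t² + 18t + 24s² + 21st + 18s)(-9s - 6t)    [distributive law]
= (10s + 11t - 6 + 45st + 21t² + 24s²)(-9s - 6t)    [combine like terms]
= -90s² - 60st - 99st - 66t² + 54s + 36t - 405s²t - 270st² - 189st² - 126t³ - 216s³ - 144s²t    [distributive law]
= -90s² - 159st - 66t² + 54s + 36t - 549s²t - 459st² - 126t³ - 216s³    [combine like terms]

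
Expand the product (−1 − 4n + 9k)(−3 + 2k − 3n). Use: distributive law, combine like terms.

(−1 − 4n + 9k)(−3 + 2k − 3n)
= 3 − 2k + 3n + 12n − 8kn + 12n^2 − 27k + 18k^2 − 27kn    [distributive law]
= 3 − 29k + 15n − 35kn + 12n^2 + 18k^2    [combine like terms]

3 − 29k + 15n − 35kn + 12n^2 + 18k^2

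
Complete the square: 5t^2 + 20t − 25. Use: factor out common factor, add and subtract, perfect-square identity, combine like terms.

5(t + 2)^2 − 45

5t^2 + 20t − 25
= 5(t^2 + 4t) − 25    [factor out 5 from the t-terms]
= 5(t^2 + 4t + 4 − 4) − 25    [add and subtract 4 inside the bracket]
= 5(t + 2)^2 − 20 − 25    [perfect-square identity]
= 5(t + 2)^2 − 45    [combine constants]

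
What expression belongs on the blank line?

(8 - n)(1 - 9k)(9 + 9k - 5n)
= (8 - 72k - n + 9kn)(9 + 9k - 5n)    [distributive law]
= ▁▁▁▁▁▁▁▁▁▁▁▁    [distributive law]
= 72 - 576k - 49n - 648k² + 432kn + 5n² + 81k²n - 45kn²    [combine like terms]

Applying distributive law to the line above:

72 + 72k - 40n - 648k - 648k² + 360kn - 9n - 9kn + 5n² + 81kn + 81k²n - 45kn²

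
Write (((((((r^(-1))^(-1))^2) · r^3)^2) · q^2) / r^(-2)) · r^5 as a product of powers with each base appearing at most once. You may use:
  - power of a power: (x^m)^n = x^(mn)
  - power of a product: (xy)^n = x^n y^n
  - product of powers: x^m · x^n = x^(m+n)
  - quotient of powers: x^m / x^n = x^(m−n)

q^2r^17

(((((((r^(-1))^(-1))^2) · r^3)^2) · q^2) / r^(-2)) · r^5
= (((((((r^(-1))^(-1))^2)^2) · ((r^3)^2)) · q^2) / r^(-2)) · r^5    [power of a product]
= ((((((r^(-1))^(-1))^4) · ((r^3)^2)) · q^2) / r^(-2)) · r^5    [power of a power]
= (((((r^(-1))^(-4)) · ((r^3)^2)) · q^2) / r^(-2)) · r^5    [power of a power]
= (((r^4 · ((r^3)^2)) · q^2) / r^(-2)) · r^5    [power of a power]
= (((r^4 · r^6) · q^2) / r^(-2)) · r^5    [power of a power]
= ((r^10 · q^2) / r^(-2)) · r^5    [product of powers]
= q^2r^17    [quotient of powers; product of powers]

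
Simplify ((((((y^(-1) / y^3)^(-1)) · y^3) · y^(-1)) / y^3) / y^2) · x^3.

x^3y

((((((y^(-1) / y^3)^(-1)) · y^3) · y^(-1)) / y^3) / y^2) · x^3
= (((((((y^(-1))^(-1)) / ((y^3)^(-1))) · y^3) · y^(-1)) / y^3) / y^2) · x^3    [power of a quotient]
= (((((y / ((y^3)^(-1))) · y^3) · y^(-1)) / y^3) / y^2) · x^3    [power of a power]
= (((((y / y^(-3)) · y^3) · y^(-1)) / y^3) / y^2) · x^3    [power of a power]
= ((((y^4 · y^3) · y^(-1)) / y^3) / y^2) · x^3    [quotient of powers]
= (((y^7 · y^(-1)) / y^3) / y^2) · x^3    [product of powers]
= ((y^6 / y^3) / y^2) · x^3    [product of powers]
= (y^3 / y^2) · x^3    [quotient of powers]
= y · x^3    [quotient of powers]
= x^3y    [rearrange]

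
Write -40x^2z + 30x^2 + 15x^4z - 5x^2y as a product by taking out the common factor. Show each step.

-40x^2z + 30x^2 + 15x^4z - 5x^2y
= 5(-8x^2z + 6x^2 + 3x^4z - x^2y)    [factor out 5]
= 5x^2(-8z + 6 + 3x^2z - y)    [factor out x^2]

5x^2(-8z + 6 + 3x^2z - y)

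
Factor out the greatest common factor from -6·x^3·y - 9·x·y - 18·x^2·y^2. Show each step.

-6·x^3·y - 9·x·y - 18·x^2·y^2
= 3(-2·x^3·y - 3·x·y - 6·x^2·y^2)    [factor out 3]
= 3·x·y(-2·x^2 - 3 - 6·x·y)    [factor out x·y]

3·x·y(-2·x^2 - 3 - 6·x·y)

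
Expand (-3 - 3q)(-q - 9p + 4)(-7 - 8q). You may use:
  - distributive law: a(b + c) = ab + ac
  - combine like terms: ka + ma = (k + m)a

159q + 51q^2 - 189p - 405pq + 84 - 24q^3 - 216pq^2

(-3 - 3q)(-q - 9p + 4)(-7 - 8q)
= (3q + 27p - 12 + 3q^2 + 27pq - 12q)(-7 - 8q)    [distributive law]
= (-9q + 27p - 12 + 3q^2 + 27pq)(-7 - 8q)    [combine like terms]
= 63q + 72q^2 - 189p - 216pq + 84 + 96q - 21q^2 - 24q^3 - 189pq - 216pq^2    [distributive law]
= 159q + 51q^2 - 189p - 405pq + 84 - 24q^3 - 216pq^2    [combine like terms]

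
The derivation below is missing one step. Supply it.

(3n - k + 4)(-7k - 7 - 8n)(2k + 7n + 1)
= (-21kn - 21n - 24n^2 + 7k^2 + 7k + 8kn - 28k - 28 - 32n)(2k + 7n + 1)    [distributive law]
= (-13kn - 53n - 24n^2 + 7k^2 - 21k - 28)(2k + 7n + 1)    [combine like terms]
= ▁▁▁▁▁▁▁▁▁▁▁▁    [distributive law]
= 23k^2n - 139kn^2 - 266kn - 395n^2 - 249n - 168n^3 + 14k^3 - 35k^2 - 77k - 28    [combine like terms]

Applying distributive law to the line above:

-26k^2n - 91kn^2 - 13kn - 106kn - 371n^2 - 53n - 48kn^2 - 168n^3 - 24n^2 + 14k^3 + 49k^2n + 7k^2 - 42k^2 - 147kn - 21k - 56k - 196n - 28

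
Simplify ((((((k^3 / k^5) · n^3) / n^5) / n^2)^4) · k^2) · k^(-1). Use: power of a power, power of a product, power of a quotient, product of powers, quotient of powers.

k^(-7)·n^(-16)

((((((k^3 / k^5) · n^3) / n^5) / n^2)^4) · k^2) · k^(-1)
= ((((((k^3 / k^5) · n^3) / n^5)^4) / ((n^2)^4)) · k^2) · k^(-1)    [power of a quotient]
= ((((((k^3 / k^5) · n^3)^4) / ((n^5)^4)) / ((n^2)^4)) · k^2) · k^(-1)    [power of a quotient]
= ((((((k^3 / k^5)^4) · ((n^3)^4)) / ((n^5)^4)) / ((n^2)^4)) · k^2) · k^(-1)    [power of a product]
= (((((((k^3)^4) / ((k^5)^4)) · ((n^3)^4)) / ((n^5)^4)) / ((n^2)^4)) · k^2) · k^(-1)    [power of a quotient]
= (((((k^12 / ((k^5)^4)) · ((n^3)^4)) / ((n^5)^4)) / ((n^2)^4)) · k^2) · k^(-1)    [power of a power]
= (((((k^12 / k^20) · ((n^3)^4)) / ((n^5)^4)) / ((n^2)^4)) · k^2) · k^(-1)    [power of a power]
= ((((k^(-8) · ((n^3)^4)) / ((n^5)^4)) / ((n^2)^4)) · k^2) · k^(-1)    [quotient of powers]
= ((((k^(-8) · n^12) / ((n^5)^4)) / ((n^2)^4)) · k^2) · k^(-1)    [power of a power]
= ((((k^(-8) · n^12) / n^20) / ((n^2)^4)) · k^2) · k^(-1)    [power of a power]
= ((((k^(-8) · n^12) / n^20) / n^8) · k^2) · k^(-1)    [power of a power]
= k^(-7)·n^(-16)    [quotient of powers; product of powers]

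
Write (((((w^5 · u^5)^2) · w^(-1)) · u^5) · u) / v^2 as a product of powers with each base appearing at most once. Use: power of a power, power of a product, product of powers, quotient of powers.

u^16·v^(-2)·w^9

(((((w^5 · u^5)^2) · w^(-1)) · u^5) · u) / v^2
= ((((((w^5)^2) · ((u^5)^2)) · w^(-1)) · u^5) · u) / v^2    [power of a product]
= ((((w^10 · ((u^5)^2)) · w^(-1)) · u^5) · u) / v^2    [power of a power]
= ((((w^10 · u^10) · w^(-1)) · u^5) · u) / v^2    [power of a power]
= u^16·v^(-2)·w^9    [quotient of powers; product of powers]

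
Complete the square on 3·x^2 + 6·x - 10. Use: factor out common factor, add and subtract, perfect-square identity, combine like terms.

3·x^2 + 6·x - 10
= 3(x^2 + 2·x) - 10    [factor out 3 from the x-terms]
= 3(x^2 + 2·x + 1 - 1) - 10    [add and subtract 1 inside the bracket]
= 3(x + 1)^2 - 3 - 10    [perfect-square identity]
= 3(x + 1)^2 - 13    [combine constants]

3(x + 1)^2 - 13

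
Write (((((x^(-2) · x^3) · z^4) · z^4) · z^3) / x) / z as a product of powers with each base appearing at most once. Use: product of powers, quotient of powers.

(((((x^(-2) · x^3) · z^4) · z^4) · z^3) / x) / z
= ((((x · z^4) · z^4) · z^3) / x) / z    [product of powers]
= z^10    [quotient of powers; product of powers]

z^10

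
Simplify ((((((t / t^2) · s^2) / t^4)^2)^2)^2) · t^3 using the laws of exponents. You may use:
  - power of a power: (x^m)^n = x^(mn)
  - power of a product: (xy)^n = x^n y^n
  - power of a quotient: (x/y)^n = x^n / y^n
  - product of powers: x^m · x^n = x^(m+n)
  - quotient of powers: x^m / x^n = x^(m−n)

s^16t^(-37)

((((((t / t^2) · s^2) / t^4)^2)^2)^2) · t^3
= (((((t / t^2) · s^2) / t^4)^2)^4) · t^3    [power of a power]
= ((((t / t^2) · s^2) / t^4)^8) · t^3    [power of a power]
= ((((t / t^2) · s^2)^8) / ((t^4)^8)) · t^3    [power of a quotient]
= ((((t / t^2)^8) · ((s^2)^8)) / ((t^4)^8)) · t^3    [power of a product]
= ((((t^8) / ((t^2)^8)) · ((s^2)^8)) / ((t^4)^8)) · t^3    [power of a quotient]
= (((t^8 / t^16) · ((s^2)^8)) / ((t^4)^8)) · t^3    [power of a power]
= ((t^(-8) · ((s^2)^8)) / ((t^4)^8)) · t^3    [quotient of powers]
= ((t^(-8) · s^16) / ((t^4)^8)) · t^3    [power of a power]
= ((t^(-8) · s^16) / t^32) · t^3    [power of a power]
= s^16t^(-37)    [quotient of powers; product of powers]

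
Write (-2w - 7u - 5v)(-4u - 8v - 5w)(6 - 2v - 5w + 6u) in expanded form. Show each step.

(-2w - 7u - 5v)(-4u - 8v - 5w)(6 - 2v - 5w + 6u)
= (8uw + 16vw + 10w² + 28u² + 56uv + 35uw + 20uv + 40v² + 25vw)(6 - 2v - 5w + 6u)    [distributive law]
= (43uw + 41vw + 10w² + 28u² + 76uv + 40v²)(6 - 2v - 5w + 6u)    [combine like terms]
= 258uw - 86uvw - 215uw² + 258u²w + 246vw - 82v²w - 205vw² + 246uvw + 60w² - 20vw² - 50w³ + 60uw² + 168u² - 56u²v - 140u²w + 168u³ + 456uv - 152uv² - 380uvw + 456u²v + 240v² - 80v³ - 200v²w + 240uv²    [distributive law]
= 258uw - 220uvw - 155uw² + 118u²w + 246vw - 282v²w - 225vw² + 60w² - 50w³ + 168u² + 400u²v + 168u³ + 456uv + 88uv² + 240v² - 80v³    [combine like terms]

258uw - 220uvw - 155uw² + 118u²w + 246vw - 282v²w - 225vw² + 60w² - 50w³ + 168u² + 400u²v + 168u³ + 456uv + 88uv² + 240v² - 80v³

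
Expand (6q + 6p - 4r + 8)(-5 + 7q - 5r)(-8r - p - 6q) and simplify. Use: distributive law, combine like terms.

(6q + 6p - 4r + 8)(-5 + 7q - 5r)(-8r - p - 6q)
= (-30q + 42q^2 - 30qr - 30p + 42pq - 30pr + 20r - 28qr + 20r^2 - 40 + 56q - 40r)(-8r - p - 6q)    [distributive law]
= (26q + 42q^2 - 58qr - 30p + 42pq - 30pr - 20r + 20r^2 - 40)(-8r - p - 6q)    [combine like terms]
= -208qr - 26pq - 156q^2 - 336q^2r - 42pq^2 - 252q^3 + 464qr^2 + 58pqr + 348q^2r + 240pr + 30p^2 + 180pq - 336pqr - 42p^2q - 252pq^2 + 240pr^2 + 30p^2r + 180pqr + 160r^2 + 20pr + 120qr - 160r^3 - 20pr^2 - 120qr^2 + 320r + 40p + 240q    [distributive law]
= -88qr + 154pq - 156q^2 + 12q^2r - 294pq^2 - 252q^3 + 344qr^2 - 98pqr + 260pr + 30p^2 - 42p^2q + 220pr^2 + 30p^2r + 160r^2 - 160r^3 + 320r + 40p + 240q    [combine like terms]

-88qr + 154pq - 156q^2 + 12q^2r - 294pq^2 - 252q^3 + 344qr^2 - 98pqr + 260pr + 30p^2 - 42p^2q + 220pr^2 + 30p^2r + 160r^2 - 160r^3 + 320r + 40p + 240q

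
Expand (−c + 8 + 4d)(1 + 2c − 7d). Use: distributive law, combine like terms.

(−c + 8 + 4d)(1 + 2c − 7d)
= −c − 2c^2 + 7cd + 8 + 16c − 56d + 4d + 8cd − 28d^2    [distributive law]
= 15c − 2c^2 + 15cd + 8 − 52d − 28d^2    [combine like terms]

15c − 2c^2 + 15cd + 8 − 52d − 28d^2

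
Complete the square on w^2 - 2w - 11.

(w - 1)^2 - 12

w^2 - 2w - 11
= w^2 - 2w + 1 - 1 - 11    [add and subtract 1]
= (w - 1)^2 - 1 - 11    [perfect-square identity]
= (w - 1)^2 - 12    [combine constants]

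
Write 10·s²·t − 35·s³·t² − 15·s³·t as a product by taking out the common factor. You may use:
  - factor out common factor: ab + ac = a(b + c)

5·s²·t(2 − 7·s·t − 3·s)

10·s²·t − 35·s³·t² − 15·s³·t
= 5(2·s²·t − 7·s³·t² − 3·s³·t)    [factor out 5]
= 5·s²·t(2 − 7·s·t − 3·s)    [factor out s²·t]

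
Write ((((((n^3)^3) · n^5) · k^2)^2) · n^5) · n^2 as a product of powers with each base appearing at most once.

((((((n^3)^3) · n^5) · k^2)^2) · n^5) · n^2
= ((((((n^3)^3) · n^5)^2) · ((k^2)^2)) · n^5) · n^2    [power of a product]
= ((((((n^3)^3)^2) · ((n^5)^2)) · ((k^2)^2)) · n^5) · n^2    [power of a product]
= (((((n^3)^6) · ((n^5)^2)) · ((k^2)^2)) · n^5) · n^2    [power of a power]
= (((n^18 · ((n^5)^2)) · ((k^2)^2)) · n^5) · n^2    [power of a power]
= (((n^18 · n^10) · ((k^2)^2)) · n^5) · n^2    [power of a power]
= ((n^28 · ((k^2)^2)) · n^5) · n^2    [product of powers]
= ((n^28 · k^4) · n^5) · n^2    [power of a power]
= k^4·n^35    [product of powers]

k^4·n^35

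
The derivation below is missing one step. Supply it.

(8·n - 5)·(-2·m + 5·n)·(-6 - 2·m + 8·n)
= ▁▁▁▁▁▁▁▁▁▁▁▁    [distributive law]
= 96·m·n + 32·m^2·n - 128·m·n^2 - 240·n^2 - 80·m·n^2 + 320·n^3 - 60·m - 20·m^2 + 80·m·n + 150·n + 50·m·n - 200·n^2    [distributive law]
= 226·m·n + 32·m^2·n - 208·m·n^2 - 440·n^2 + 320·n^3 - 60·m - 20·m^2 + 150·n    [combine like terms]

After distributive law, the bracketed line is:

(-16·m·n + 40·n^2 + 10·m - 25·n)·(-6 - 2·m + 8·n)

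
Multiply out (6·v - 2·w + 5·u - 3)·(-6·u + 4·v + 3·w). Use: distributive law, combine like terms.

-16·u·v + 24·v^2 + 10·v·w + 27·u·w - 6·w^2 - 30·u^2 + 18·u - 12·v - 9·w

(6·v - 2·w + 5·u - 3)·(-6·u + 4·v + 3·w)
= -36·u·v + 24·v^2 + 18·v·w + 12·u·w - 8·v·w - 6·w^2 - 30·u^2 + 20·u·v + 15·u·w + 18·u - 12·v - 9·w    [distributive law]
= -16·u·v + 24·v^2 + 10·v·w + 27·u·w - 6·w^2 - 30·u^2 + 18·u - 12·v - 9·w    [combine like terms]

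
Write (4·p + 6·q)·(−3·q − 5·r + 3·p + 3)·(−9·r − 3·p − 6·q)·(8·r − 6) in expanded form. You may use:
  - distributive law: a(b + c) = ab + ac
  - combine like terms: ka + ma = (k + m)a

(4·p + 6·q)·(−3·q − 5·r + 3·p + 3)·(−9·r − 3·p − 6·q)·(8·r − 6)
= (−12·p·q − 20·p·r + 12·p² + 12·p − 18·q² − 30·q·r + 18·p·q + 18·q)·(−9·r − 3·p − 6·q)·(8·r − 6)    [distributive law]
= (6·p·q − 20·p·r + 12·p² + 12·p − 18·q² − 30·q·r + 18·q)·(−9·r − 3·p − 6·q)·(8·r − 6)    [combine like terms]
= (−54·p·q·r − 18·p²·q − 36·p·q² + 180·p·r² + 60·p²·r + 120·p·q·r − 108·p²·r − 36·p³ − 72·p²·q − 108·p·r − 36·p² − 72·p·q + 162·q²·r + 54·p·q² + 108·q³ + 270·q·r² + 90·p·q·r + 180·q²·r − 162·q·r − 54·p·q − 108·q²)·(8·r − 6)    [distributive law]
= (156·p·q·r − 90·p²·q + 18·p·q² + 180·p·r² − 48·p²·r − 36·p³ − 108·p·r − 36·p² − 126·p·q + 342·q²·r + 108·q³ + 270·q·r² − 162·q·r − 108·q²)·(8·r − 6)    [combine like terms]
= 1248·p·q·r² − 936·p·q·r − 720·p²·q·r + 540·p²·q + 144·p·q²·r − 108·p·q² + 1440·p·r³ − 1080·p·r² − 384·p²·r² + 288·p²·r − 288·p³·r + 216·p³ − 864·p·r² + 648·p·r − 288·p²·r + 216·p² − 1008·p·q·r + 756·p·q + 2736·q²·r² − 2052·q²·r + 864·q³·r − 648·q³ + 2160·q·r³ − 1620·q·r² − 1296·q·r² + 972·q·r − 864·q²·r + 648·q²    [distributive law]
= 1248·p·q·r² − 1944·p·q·r − 720·p²·q·r + 540·p²·q + 144·p·q²·r − 108·p·q² + 1440·p·r³ − 1944·p·r² − 384·p²·r² − 288·p³·r + 216·p³ + 648·p·r + 216·p² + 756·p·q + 2736·q²·r² − 2916·q²·r + 864·q³·r − 648·q³ + 2160·q·r³ − 2916·q·r² + 972·q·r + 648·q²    [combine like terms]

1248·p·q·r² − 1944·p·q·r − 720·p²·q·r + 540·p²·q + 144·p·q²·r − 108·p·q² + 1440·p·r³ − 1944·p·r² − 384·p²·r² − 288·p³·r + 216·p³ + 648·p·r + 216·p² + 756·p·q + 2736·q²·r² − 2916·q²·r + 864·q³·r − 648·q³ + 2160·q·r³ − 2916·q·r² + 972·q·r + 648·q²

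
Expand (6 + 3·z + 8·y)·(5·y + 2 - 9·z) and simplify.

46·y + 12 - 48·z - 57·y·z - 27·z^2 + 40·y^2

(6 + 3·z + 8·y)·(5·y + 2 - 9·z)
= 30·y + 12 - 54·z + 15·y·z + 6·z - 27·z^2 + 40·y^2 + 16·y - 72·y·z    [distributive law]
= 46·y + 12 - 48·z - 57·y·z - 27·z^2 + 40·y^2    [combine like terms]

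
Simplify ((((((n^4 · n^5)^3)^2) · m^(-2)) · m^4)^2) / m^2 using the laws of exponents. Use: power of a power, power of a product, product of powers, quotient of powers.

m^2·n^108

((((((n^4 · n^5)^3)^2) · m^(-2)) · m^4)^2) / m^2
= ((((((n^4 · n^5)^3)^2) · m^(-2))^2) · ((m^4)^2)) / m^2    [power of a product]
= ((((((n^4 · n^5)^3)^2)^2) · ((m^(-2))^2)) · ((m^4)^2)) / m^2    [power of a product]
= (((((n^4 · n^5)^3)^4) · ((m^(-2))^2)) · ((m^4)^2)) / m^2    [power of a power]
= ((((n^4 · n^5)^12) · ((m^(-2))^2)) · ((m^4)^2)) / m^2    [power of a power]
= (((((n^4)^12) · ((n^5)^12)) · ((m^(-2))^2)) · ((m^4)^2)) / m^2    [power of a product]
= (((n^48 · ((n^5)^12)) · ((m^(-2))^2)) · ((m^4)^2)) / m^2    [power of a power]
= (((n^48 · n^60) · ((m^(-2))^2)) · ((m^4)^2)) / m^2    [power of a power]
= ((n^108 · ((m^(-2))^2)) · ((m^4)^2)) / m^2    [product of powers]
= ((n^108 · m^(-4)) · ((m^4)^2)) / m^2    [power of a power]
= ((n^108 · m^(-4)) · m^8) / m^2    [power of a power]
= m^2·n^108    [quotient of powers; product of powers]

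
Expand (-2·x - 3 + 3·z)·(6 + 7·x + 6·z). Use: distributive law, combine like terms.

-33·x - 14·x² + 9·x·z - 18 + 18·z²

(-2·x - 3 + 3·z)·(6 + 7·x + 6·z)
= -12·x - 14·x² - 12·x·z - 18 - 21·x - 18·z + 18·z + 21·x·z + 18·z²    [distributive law]
= -33·x - 14·x² + 9·x·z - 18 + 18·z²    [combine like terms]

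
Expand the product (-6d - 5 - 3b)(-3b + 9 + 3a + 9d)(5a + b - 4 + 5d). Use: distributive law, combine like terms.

-108abd + 36b^2d - 123bd - 99bd^2 - 498ad + 171d - 279d^2 - 90a^2d - 360ad^2 - 270d^3 - 39ab - 48b^2 + 3b - 165a + 180 - 75a^2 + 36ab^2 + 9b^3 - 45a^2b

(-6d - 5 - 3b)(-3b + 9 + 3a + 9d)(5a + b - 4 + 5d)
= (18bd - 54d - 18ad - 54d^2 + 15b - 45 - 15a - 45d + 9b^2 - 27b - 9ab - 27bd)(5a + b - 4 + 5d)    [distributive law]
= (-9bd - 99d - 18ad - 54d^2 - 12b - 45 - 15a + 9b^2 - 9ab)(5a + b - 4 + 5d)    [combine like terms]
= -45abd - 9b^2d + 36bd - 45bd^2 - 495ad - 99bd + 396d - 495d^2 - 90a^2d - 18abd + 72ad - 90ad^2 - 270ad^2 - 54bd^2 + 216d^2 - 270d^3 - 60ab - 12b^2 + 48b - 60bd - 225a - 45b + 180 - 225d - 75a^2 - 15ab + 60a - 75ad + 45ab^2 + 9b^3 - 36b^2 + 45b^2d - 45a^2b - 9ab^2 + 36ab - 45abd    [distributive law]
= -108abd + 36b^2d - 123bd - 99bd^2 - 498ad + 171d - 279d^2 - 90a^2d - 360ad^2 - 270d^3 - 39ab - 48b^2 + 3b - 165a + 180 - 75a^2 + 36ab^2 + 9b^3 - 45a^2b    [combine like terms]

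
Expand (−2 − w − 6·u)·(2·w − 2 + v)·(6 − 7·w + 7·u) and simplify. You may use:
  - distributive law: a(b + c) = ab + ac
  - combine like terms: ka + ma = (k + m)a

(−2 − w − 6·u)·(2·w − 2 + v)·(6 − 7·w + 7·u)
= (−4·w + 4 − 2·v − 2·w² + 2·w − v·w − 12·u·w + 12·u − 6·u·v)·(6 − 7·w + 7·u)    [distributive law]
= (−2·w + 4 − 2·v − 2·w² − v·w − 12·u·w + 12·u − 6·u·v)·(6 − 7·w + 7·u)    [combine like terms]
= −12·w + 14·w² − 14·u·w + 24 − 28·w + 28·u − 12·v + 14·v·w − 14·u·v − 12·w² + 14·w³ − 14·u·w² − 6·v·w + 7·v·w² − 7·u·v·w − 72·u·w + 84·u·w² − 84·u²·w + 72·u − 84·u·w + 84·u² − 36·u·v + 42·u·v·w − 42·u²·v    [distributive law]
= −40·w + 2·w² − 170·u·w + 24 + 100·u − 12·v + 8·v·w − 50·u·v + 14·w³ + 70·u·w² + 7·v·w² + 35·u·v·w − 84·u²·w + 84·u² − 42·u²·v    [combine like terms]

−40·w + 2·w² − 170·u·w + 24 + 100·u − 12·v + 8·v·w − 50·u·v + 14·w³ + 70·u·w² + 7·v·w² + 35·u·v·w − 84·u²·w + 84·u² − 42·u²·v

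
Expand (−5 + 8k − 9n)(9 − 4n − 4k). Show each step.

−45 − 61n + 92k + 4kn − 32k^2 + 36n^2

(−5 + 8k − 9n)(9 − 4n − 4k)
= −45 + 20n + 20k + 72k − 32kn − 32k^2 − 81n + 36n^2 + 36kn    [distributive law]
= −45 − 61n + 92k + 4kn − 32k^2 + 36n^2    [combine like terms]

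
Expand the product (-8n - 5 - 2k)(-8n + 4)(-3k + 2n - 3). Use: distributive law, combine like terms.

(-8n - 5 - 2k)(-8n + 4)(-3k + 2n - 3)
= (64n² - 32n + 40n - 20 + 16kn - 8k)(-3k + 2n - 3)    [distributive law]
= (64n² + 8n - 20 + 16kn - 8k)(-3k + 2n - 3)    [combine like terms]
= -192kn² + 128n³ - 192n² - 24kn + 16n² - 24n + 60k - 40n + 60 - 48k²n + 32kn² - 48kn + 24k² - 16kn + 24k    [distributive law]
= -160kn² + 128n³ - 176n² - 88kn - 64n + 84k + 60 - 48k²n + 24k²    [combine like terms]

-160kn² + 128n³ - 176n² - 88kn - 64n + 84k + 60 - 48k²n + 24k²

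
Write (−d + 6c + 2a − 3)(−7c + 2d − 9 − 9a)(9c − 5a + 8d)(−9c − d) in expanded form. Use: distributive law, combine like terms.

1863c^3d − 1041c^2d^2 + 5100ac^2d − 504acd^2 + 10cd^3 − 114ad^3 + 16d^4 + 2430c^2d + 21cd^2 − 759acd − 57ad^2 − 24d^3 + 1703a^2cd + 209a^2d^2 + 3402c^4 + 3618ac^3 + 2673c^3 − 2214ac^2 − 1602a^2c^2 + 405a^2c + 45a^2d − 810a^3c − 90a^3d − 2187c^2 − 2187cd + 1215ac + 135ad − 216d^2

(−d + 6c + 2a − 3)(−7c + 2d − 9 − 9a)(9c − 5a + 8d)(−9c − d)
= (7cd − 2d^2 + 9d + 9ad − 42c^2 + 12cd − 54c − 54ac − 14ac + 4ad − 18a − 18a^2 + 21c − 6d + 27 + 27a)(9c − 5a + 8d)(−9c − d)    [distributive law]
= (19cd − 2d^2 + 3d + 13ad − 42c^2 − 33c − 68ac + 9a − 18a^2 + 27)(9c − 5a + 8d)(−9c − d)    [combine like terms]
= (171c^2d − 95acd + 152cd^2 − 18cd^2 + 10ad^2 − 16d^3 + 27cd − 15ad + 24d^2 + 117acd − 65a^2d + 104ad^2 − 378c^3 + 210ac^2 − 336c^2d − 297c^2 + 165ac − 264cd − 612ac^2 + 340a^2c − 544acd + 81ac − 45a^2 + 72ad − 162a^2c + 90a^3 − 144a^2d + 243c − 135a + 216d)(−9c − d)    [distributive law]
= (−165c^2d − 522acd + 134cd^2 + 114ad^2 − 16d^3 − 237cd + 57ad + 24d^2 − 209a^2d − 378c^3 − 402ac^2 − 297c^2 + 246ac + 178a^2c − 45a^2 + 90a^3 + 243c − 135a + 216d)(−9c − d)    [combine like terms]
= 1485c^3d + 165c^2d^2 + 4698ac^2d + 522acd^2 − 1206c^2d^2 − 134cd^3 − 1026acd^2 − 114ad^3 + 144cd^3 + 16d^4 + 2133c^2d + 237cd^2 − 513acd − 57ad^2 − 216cd^2 − 24d^3 + 1881a^2cd + 209a^2d^2 + 3402c^4 + 378c^3d + 3618ac^3 + 402ac^2d + 2673c^3 + 297c^2d − 2214ac^2 − 246acd − 1602a^2c^2 − 178a^2cd + 405a^2c + 45a^2d − 810a^3c − 90a^3d − 2187c^2 − 243cd + 1215ac + 135ad − 1944cd − 216d^2    [distributive law]
= 1863c^3d − 1041c^2d^2 + 5100ac^2d − 504acd^2 + 10cd^3 − 114ad^3 + 16d^4 + 2430c^2d + 21cd^2 − 759acd − 57ad^2 − 24d^3 + 1703a^2cd + 209a^2d^2 + 3402c^4 + 3618ac^3 + 2673c^3 − 2214ac^2 − 1602a^2c^2 + 405a^2c + 45a^2d − 810a^3c − 90a^3d − 2187c^2 − 2187cd + 1215ac + 135ad − 216d^2    [combine like terms]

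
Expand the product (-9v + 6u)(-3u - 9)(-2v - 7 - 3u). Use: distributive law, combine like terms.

-54uv² - 324uv - 45u²v - 162v² - 567v + 288u² + 54u³ + 378u

(-9v + 6u)(-3u - 9)(-2v - 7 - 3u)
= (27uv + 81v - 18u² - 54u)(-2v - 7 - 3u)    [distributive law]
= -54uv² - 189uv - 81u²v - 162v² - 567v - 243uv + 36u²v + 126u² + 54u³ + 108uv + 378u + 162u²    [distributive law]
= -54uv² - 324uv - 45u²v - 162v² - 567v + 288u² + 54u³ + 378u    [combine like terms]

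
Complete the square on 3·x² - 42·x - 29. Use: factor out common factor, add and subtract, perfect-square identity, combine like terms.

3(x - 7)² - 176

3·x² - 42·x - 29
= 3(x² - 14·x) - 29    [factor out 3 from the x-terms]
= 3(x² - 14·x + 49 - 49) - 29    [add and subtract 49 inside the bracket]
= 3(x - 7)² - 147 - 29    [perfect-square identity]
= 3(x - 7)² - 176    [combine constants]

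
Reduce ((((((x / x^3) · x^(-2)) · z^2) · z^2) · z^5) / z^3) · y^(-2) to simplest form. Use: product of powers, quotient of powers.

((((((x / x^3) · x^(-2)) · z^2) · z^2) · z^5) / z^3) · y^(-2)
= (((((x^(-2) · x^(-2)) · z^2) · z^2) · z^5) / z^3) · y^(-2)    [quotient of powers]
= ((((x^(-4) · z^2) · z^2) · z^5) / z^3) · y^(-2)    [product of powers]
= x^(-4)·y^(-2)·z^6    [quotient of powers; product of powers]

x^(-4)·y^(-2)·z^6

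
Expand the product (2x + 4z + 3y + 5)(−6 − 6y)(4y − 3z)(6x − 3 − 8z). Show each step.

(2x + 4z + 3y + 5)(−6 − 6y)(4y − 3z)(6x − 3 − 8z)
= (−12x − 12xy − 24z − 24yz − 18y − 18y^2 − 30 − 30y)(4y − 3z)(6x − 3 − 8z)    [distributive law]
= (−12x − 12xy − 24z − 24yz − 48y − 18y^2 − 30)(4y − 3z)(6x − 3 − 8z)    [combine like terms]
= (−48xy + 36xz − 48xy^2 + 36xyz − 96yz + 72z^2 − 96y^2z + 72yz^2 − 192y^2 + 144yz − 72y^3 + 54y^2z − 120y + 90z)(6x − 3 − 8z)    [distributive law]
= (−48xy + 36xz − 48xy^2 + 36xyz + 48yz + 72z^2 − 42y^2z + 72yz^2 − 192y^2 − 72y^3 − 120y + 90z)(6x − 3 − 8z)    [combine like terms]
= −288x^2y + 144xy + 384xyz + 216x^2z − 108xz − 288xz^2 − 288x^2y^2 + 144xy^2 + 384xy^2z + 216x^2yz − 108xyz − 288xyz^2 + 288xyz − 144yz − 384yz^2 + 432xz^2 − 216z^2 − 576z^3 − 252xy^2z + 126y^2z + 336y^2z^2 + 432xyz^2 − 216yz^2 − 576yz^3 − 1152xy^2 + 576y^2 + 1536y^2z − 432xy^3 + 216y^3 + 576y^3z − 720xy + 360y + 960yz + 540xz − 270z − 720z^2    [distributive law]
= −288x^2y − 576xy + 564xyz + 216x^2z + 432xz + 144xz^2 − 288x^2y^2 − 1008xy^2 + 132xy^2z + 216x^2yz + 144xyz^2 + 816yz − 600yz^2 − 936z^2 − 576z^3 + 1662y^2z + 336y^2z^2 − 576yz^3 + 576y^2 − 432xy^3 + 216y^3 + 576y^3z + 360y − 270z    [combine like terms]

−288x^2y − 576xy + 564xyz + 216x^2z + 432xz + 144xz^2 − 288x^2y^2 − 1008xy^2 + 132xy^2z + 216x^2yz + 144xyz^2 + 816yz − 600yz^2 − 936z^2 − 576z^3 + 1662y^2z + 336y^2z^2 − 576yz^3 + 576y^2 − 432xy^3 + 216y^3 + 576y^3z + 360y − 270z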